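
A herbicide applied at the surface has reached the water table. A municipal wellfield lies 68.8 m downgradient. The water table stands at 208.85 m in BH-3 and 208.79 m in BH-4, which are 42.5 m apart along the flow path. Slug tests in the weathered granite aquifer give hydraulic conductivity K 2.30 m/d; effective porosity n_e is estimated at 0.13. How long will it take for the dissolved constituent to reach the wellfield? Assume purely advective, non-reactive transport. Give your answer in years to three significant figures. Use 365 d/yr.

Hydraulic gradient i = (208.85 − 208.79) / 42.5 = 0.06 / 42.5 = 0.001412
Specific discharge q = 2.30 × 0.001412 = 0.003247 m/d
Seepage velocity v = q / n = 0.003247 / 0.13 = 0.02498 m/d
t = L / v = 68.8 / 0.02498 = 2754 d
   = 2754 / 365 = 7.55 yr

7.55 years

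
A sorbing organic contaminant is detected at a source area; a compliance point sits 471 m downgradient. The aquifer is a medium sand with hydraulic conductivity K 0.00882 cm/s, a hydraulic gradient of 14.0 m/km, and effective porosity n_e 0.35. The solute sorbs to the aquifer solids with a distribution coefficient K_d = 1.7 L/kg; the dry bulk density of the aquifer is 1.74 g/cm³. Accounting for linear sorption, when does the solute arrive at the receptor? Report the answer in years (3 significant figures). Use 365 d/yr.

K = 0.00882 cm/s × 864 = 7.620 m/d
Specific discharge q = 7.620 × 0.014 = 0.1067 m/d
v = Ki/n = 7.620·0.014/0.35 = 0.3048 m/d
Retardation R = 1 + ρ_b·K_d/n = 1 + 1.74×1.7/0.35 = 9.451
Contaminant velocity v_c = v/R = 0.3048/9.451 = 0.03225 m/d
t = L/v_c = 471/0.03225 = 14600 d
   = 14600/365 = 40.0 yr

40.0 years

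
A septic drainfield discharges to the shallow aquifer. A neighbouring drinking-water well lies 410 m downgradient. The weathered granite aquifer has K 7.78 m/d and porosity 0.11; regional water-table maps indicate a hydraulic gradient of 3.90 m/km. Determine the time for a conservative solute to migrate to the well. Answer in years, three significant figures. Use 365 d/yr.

Specific discharge q = 7.78 × 0.0039 = 0.03034 m/d
Seepage velocity v = q / n = 0.03034 / 0.11 = 0.2758 m/d
t = L / v = 410 / 0.2758 = 1486 d
   = 1486 / 365 = 4.07 yr

4.07 years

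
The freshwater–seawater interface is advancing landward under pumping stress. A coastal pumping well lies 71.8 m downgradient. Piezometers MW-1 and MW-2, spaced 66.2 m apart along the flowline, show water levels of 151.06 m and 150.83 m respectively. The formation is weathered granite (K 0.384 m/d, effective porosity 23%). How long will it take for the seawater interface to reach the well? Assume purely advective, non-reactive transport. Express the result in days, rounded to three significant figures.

12400 days

Hydraulic gradient i = (151.06 − 150.83) / 66.2 = 0.23 / 66.2 = 0.003474
Specific discharge q = 0.384 × 0.003474 = 0.001334 m/d
v = Ki/n = 0.384·0.003474/0.23 = 0.005801 m/d
t = L / v = 71.8 / 0.005801 = 12380 d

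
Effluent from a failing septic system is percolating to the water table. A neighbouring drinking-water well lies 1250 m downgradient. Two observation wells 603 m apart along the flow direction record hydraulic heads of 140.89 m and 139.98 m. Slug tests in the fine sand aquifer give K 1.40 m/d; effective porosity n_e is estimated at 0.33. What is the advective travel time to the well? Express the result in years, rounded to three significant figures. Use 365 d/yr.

535 years

Hydraulic gradient i = (140.89 − 139.98) / 603 = 0.91 / 603 = 0.001509
q = Ki = 1.40 × 0.001509 = 0.002113 m/d
v = Ki/n = 1.40·0.001509/0.33 = 0.006402 m/d
t = L / v = 1250 / 0.006402 = 195200 d
   = 195200 / 365 = 535 yr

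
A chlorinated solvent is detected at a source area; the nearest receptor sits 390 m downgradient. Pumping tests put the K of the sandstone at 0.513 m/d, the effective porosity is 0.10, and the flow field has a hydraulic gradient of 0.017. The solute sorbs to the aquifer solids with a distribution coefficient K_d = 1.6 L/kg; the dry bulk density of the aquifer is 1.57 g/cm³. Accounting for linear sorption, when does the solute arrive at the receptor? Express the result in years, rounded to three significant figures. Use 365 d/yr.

320 years

Darcy flux q = K·i = 0.513 × 0.017 = 0.008721 m/d
v = Ki/n = 0.513·0.017/0.10 = 0.08721 m/d
Retardation R = 1 + ρ_b·K_d/n = 1 + 1.57×1.6/0.10 = 26.12
Contaminant velocity v_c = v/R = 0.08721/26.12 = 0.003339 m/d
t = L/v_c = 390/0.003339 = 116800 d
   = 116800/365 = 320 yr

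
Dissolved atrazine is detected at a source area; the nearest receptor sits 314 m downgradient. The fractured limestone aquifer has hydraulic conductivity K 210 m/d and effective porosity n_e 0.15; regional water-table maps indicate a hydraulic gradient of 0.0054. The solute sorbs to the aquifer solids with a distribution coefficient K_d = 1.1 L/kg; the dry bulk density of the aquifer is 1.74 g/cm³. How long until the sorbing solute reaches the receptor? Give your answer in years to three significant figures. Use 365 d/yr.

1.57 years

Darcy flux q = K·i = 210 × 0.0054 = 1.134 m/d
v_s = q/n_e = 1.134/0.15 = 7.560 m/d
Retardation R = 1 + ρ_b·K_d/n = 1 + 1.74×1.1/0.15 = 13.76
Contaminant velocity v_c = v/R = 7.560/13.76 = 0.5494 m/d
t = L/v_c = 314/0.5494 = 571.5 d
   = 571.5/365 = 1.57 yr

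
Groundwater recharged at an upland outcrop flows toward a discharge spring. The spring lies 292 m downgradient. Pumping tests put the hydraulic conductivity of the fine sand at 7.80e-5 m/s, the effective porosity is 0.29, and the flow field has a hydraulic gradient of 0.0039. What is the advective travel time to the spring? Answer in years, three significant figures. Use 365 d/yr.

8.83 years

K = 7.80e-5 m/s × 86400 s/d = 6.739 m/d
Darcy flux q = K·i = 6.739 × 0.0039 = 0.02628 m/d
Average linear velocity = 0.02628 / 0.29 = 0.09063 m/d
t = L / v = 292 / 0.09063 = 3222 d
   = 3222 / 365 = 8.83 yr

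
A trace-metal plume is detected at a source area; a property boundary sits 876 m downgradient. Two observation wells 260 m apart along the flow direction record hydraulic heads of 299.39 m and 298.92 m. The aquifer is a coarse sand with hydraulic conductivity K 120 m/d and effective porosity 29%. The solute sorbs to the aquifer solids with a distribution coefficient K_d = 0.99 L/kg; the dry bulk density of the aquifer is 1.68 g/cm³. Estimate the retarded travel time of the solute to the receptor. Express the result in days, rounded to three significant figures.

7890 days

Hydraulic gradient i = (299.39 − 298.92) / 260 = 0.47 / 260 = 0.001808
q = Ki = 120 × 0.001808 = 0.2169 m/d
v = Ki/n = 120·0.001808/0.29 = 0.7480 m/d
Retardation R = 1 + ρ_b·K_d/n = 1 + 1.68×0.99/0.29 = 6.735
Contaminant velocity v_c = v/R = 0.7480/6.735 = 0.1111 m/d
t = L/v_c = 876/0.1111 = 7888 d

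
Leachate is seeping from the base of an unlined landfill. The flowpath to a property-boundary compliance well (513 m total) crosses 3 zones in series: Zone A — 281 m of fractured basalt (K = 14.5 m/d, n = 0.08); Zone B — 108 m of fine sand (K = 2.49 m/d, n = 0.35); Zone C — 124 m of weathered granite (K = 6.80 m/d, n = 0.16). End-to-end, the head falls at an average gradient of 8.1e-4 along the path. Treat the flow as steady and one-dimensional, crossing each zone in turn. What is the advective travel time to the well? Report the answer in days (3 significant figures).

15600 days

Steady 1-D flow in series ⇒ the Darcy flux q is identical in every zone and the zone head losses add (resistances L/K in series).
Σ(L/K) = 281/14.5 + 108/2.49 + 124/6.80 = 19.38 + 43.37 + 18.24 = 80.99 d
K_eq = L_total / Σ(L/K) = 513 / 80.99 = 6.334 m/d
q = K_eq · i = 6.334 × 8.1e-4 = 0.005131 m/d (same in every zone)
Zone A: v = q/n = 0.005131/0.08 = 0.06413 m/d → t_A = 281/0.06413 = 4381 d
Zone B: v = q/n = 0.005131/0.35 = 0.01466 m/d → t_B = 108/0.01466 = 7367 d
Zone C: v = q/n = 0.005131/0.16 = 0.03207 m/d → t_C = 124/0.03207 = 3867 d
Total t = 4381 + 7367 + 3867 = 15620 d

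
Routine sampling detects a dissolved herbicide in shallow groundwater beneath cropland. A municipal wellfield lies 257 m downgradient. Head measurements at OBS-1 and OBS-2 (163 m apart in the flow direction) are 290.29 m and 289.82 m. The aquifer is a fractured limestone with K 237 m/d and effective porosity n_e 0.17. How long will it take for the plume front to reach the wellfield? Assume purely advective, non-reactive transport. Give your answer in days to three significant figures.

Hydraulic gradient i = (290.29 − 289.82) / 163 = 0.47 / 163 = 0.002883
Darcy flux q = K·i = 237 × 0.002883 = 0.6834 m/d
Average linear velocity = 0.6834 / 0.17 = 4.020 m/d
t = L / v = 257 / 4.020 = 63.93 d

63.9 days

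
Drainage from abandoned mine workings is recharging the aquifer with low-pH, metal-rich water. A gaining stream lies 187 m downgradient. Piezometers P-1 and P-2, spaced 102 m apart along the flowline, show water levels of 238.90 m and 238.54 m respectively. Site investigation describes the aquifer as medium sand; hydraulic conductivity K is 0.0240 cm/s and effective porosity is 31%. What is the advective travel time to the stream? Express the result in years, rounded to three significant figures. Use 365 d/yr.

Hydraulic gradient i = (238.90 − 238.54) / 102 = 0.36 / 102 = 0.003529
K = 0.0240 cm/s × 864 = 20.74 m/d
Darcy flux q = K·i = 20.74 × 0.003529 = 0.07319 m/d
v_s = q/n_e = 0.07319/0.31 = 0.2361 m/d
t = L / v = 187 / 0.2361 = 792.1 d
   = 792.1 / 365 = 2.17 yr

2.17 years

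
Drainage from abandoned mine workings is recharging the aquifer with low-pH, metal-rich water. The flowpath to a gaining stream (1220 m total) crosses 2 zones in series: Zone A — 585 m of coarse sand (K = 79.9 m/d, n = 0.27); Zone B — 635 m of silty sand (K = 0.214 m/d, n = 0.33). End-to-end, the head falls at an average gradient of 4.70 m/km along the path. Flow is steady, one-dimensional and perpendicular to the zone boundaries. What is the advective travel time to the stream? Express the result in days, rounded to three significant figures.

Steady 1-D flow in series ⇒ the Darcy flux q is identical in every zone and the zone head losses add (resistances L/K in series).
Σ(L/K) = 585/79.9 + 635/0.214 = 7.322 + 2967 = 2975 d
K_eq = L_total / Σ(L/K) = 1220 / 2975 = 0.4101 m/d
q = K_eq · i = 0.4101 × 0.0047 = 0.001928 m/d (same in every zone)
Zone A: v = q/n = 0.001928/0.27 = 0.007139 m/d → t_A = 585/0.007139 = 81940 d
Zone B: v = q/n = 0.001928/0.33 = 0.005841 m/d → t_B = 635/0.005841 = 108700 d
Total t = 81940 + 108700 = 190600 d

191000 days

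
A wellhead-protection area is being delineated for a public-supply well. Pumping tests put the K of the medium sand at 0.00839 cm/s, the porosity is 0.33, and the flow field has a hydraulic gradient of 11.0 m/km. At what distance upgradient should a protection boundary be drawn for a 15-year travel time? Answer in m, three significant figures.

K = 0.00839 cm/s × 864 = 7.249 m/d
Darcy flux q = K·i = 7.249 × 0.011 = 0.07974 m/d
Seepage velocity v = q / n = 0.07974 / 0.33 = 0.2416 m/d
T = 15 yr × 365 = 5475 d
L = v × T = 0.2416 × 5475 = 1323 m

1320 m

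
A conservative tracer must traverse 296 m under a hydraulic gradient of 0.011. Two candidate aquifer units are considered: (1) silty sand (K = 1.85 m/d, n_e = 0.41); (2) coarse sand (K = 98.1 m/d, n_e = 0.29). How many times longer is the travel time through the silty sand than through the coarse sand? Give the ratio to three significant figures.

Unit 1 (silty sand): v = 1.85×0.011/0.41 = 0.04963 m/d, t = 296/0.04963 = 5964 d
Unit 2 (coarse sand): v = 98.1×0.011/0.29 = 3.721 m/d, t = 296/3.721 = 79.55 d
t(silty sand) / t(coarse sand) = 5964/79.55 = 75.0

75.0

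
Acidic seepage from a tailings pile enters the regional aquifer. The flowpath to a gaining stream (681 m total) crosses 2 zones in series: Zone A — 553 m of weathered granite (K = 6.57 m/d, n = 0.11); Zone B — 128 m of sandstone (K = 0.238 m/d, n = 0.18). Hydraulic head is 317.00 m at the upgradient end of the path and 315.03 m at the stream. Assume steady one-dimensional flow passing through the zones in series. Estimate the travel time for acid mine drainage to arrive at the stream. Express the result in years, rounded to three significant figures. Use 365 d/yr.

72.5 years

Total head drop ΔH = 317.00 − 315.03 = 1.97 m
Continuity: the same q passes through each zone, so ΔH = q·Σ(L_j/K_j) — the zones act as resistances in series.
Σ(L/K) = 553/6.57 + 128/0.238 = 84.17 + 537.8 = 622.0 d
q = ΔH / Σ(L/K) = 1.97 / 622.0 = 0.003167 m/d (same in every zone)
Zone A: v = q/n = 0.003167/0.11 = 0.02879 m/d → t_A = 553/0.02879 = 19210 d
Zone B: v = q/n = 0.003167/0.18 = 0.01760 m/d → t_B = 128/0.01760 = 7274 d
Total t = 19210 + 7274 = 26480 d
   = 26480 / 365 = 72.5 yr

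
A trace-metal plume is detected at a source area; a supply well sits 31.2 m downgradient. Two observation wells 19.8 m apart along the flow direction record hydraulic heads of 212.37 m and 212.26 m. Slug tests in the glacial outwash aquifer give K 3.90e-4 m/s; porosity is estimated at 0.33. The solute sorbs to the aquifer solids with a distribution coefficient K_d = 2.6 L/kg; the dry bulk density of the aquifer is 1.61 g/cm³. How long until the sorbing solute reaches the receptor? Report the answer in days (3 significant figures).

Hydraulic gradient i = (212.37 − 212.26) / 19.8 = 0.11 / 19.8 = 0.005556
K = 3.90e-4 m/s × 86400 s/d = 33.70 m/d
Specific discharge q = 33.70 × 0.005556 = 0.1872 m/d
v = Ki/n = 33.70·0.005556/0.33 = 0.5673 m/d
Retardation R = 1 + ρ_b·K_d/n = 1 + 1.61×2.6/0.33 = 13.68
Contaminant velocity v_c = v/R = 0.5673/13.68 = 0.04145 m/d
t = L/v_c = 31.2/0.04145 = 752.7 d

753 days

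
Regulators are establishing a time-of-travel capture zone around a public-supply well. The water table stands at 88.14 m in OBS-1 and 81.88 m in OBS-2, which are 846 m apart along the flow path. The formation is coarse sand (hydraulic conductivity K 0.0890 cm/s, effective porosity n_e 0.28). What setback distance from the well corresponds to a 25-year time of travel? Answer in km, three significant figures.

Hydraulic gradient i = (88.14 − 81.88) / 846 = 6.26 / 846 = 0.007400
K = 0.0890 cm/s × 864 = 76.90 m/d
q = Ki = 76.90 × 0.007400 = 0.5690 m/d
v_s = q/n_e = 0.5690/0.28 = 2.032 m/d
T = 25 yr × 365 = 9125 d
L = v × T = 2.032 × 9125 = 18540 m
   = 18.5 km

18.5 km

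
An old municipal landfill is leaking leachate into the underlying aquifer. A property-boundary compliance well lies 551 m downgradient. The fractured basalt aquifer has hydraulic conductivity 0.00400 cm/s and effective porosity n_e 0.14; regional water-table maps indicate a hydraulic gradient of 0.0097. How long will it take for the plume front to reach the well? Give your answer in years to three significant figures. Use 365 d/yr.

6.30 years

K = 0.00400 cm/s × 864 = 3.456 m/d
Darcy flux q = K·i = 3.456 × 0.0097 = 0.03352 m/d
v_s = q/n_e = 0.03352/0.14 = 0.2395 m/d
t = L / v = 551 / 0.2395 = 2301 d
   = 2301 / 365 = 6.30 yr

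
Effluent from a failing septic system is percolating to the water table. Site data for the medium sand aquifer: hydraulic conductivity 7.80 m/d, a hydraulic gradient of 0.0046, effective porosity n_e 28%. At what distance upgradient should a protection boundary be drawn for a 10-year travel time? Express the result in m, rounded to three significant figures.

468 m

q = Ki = 7.80 × 0.0046 = 0.03588 m/d
Seepage velocity v = q / n = 0.03588 / 0.28 = 0.1281 m/d
T = 10 yr × 365 = 3650 d
L = v × T = 0.1281 × 3650 = 467.7 m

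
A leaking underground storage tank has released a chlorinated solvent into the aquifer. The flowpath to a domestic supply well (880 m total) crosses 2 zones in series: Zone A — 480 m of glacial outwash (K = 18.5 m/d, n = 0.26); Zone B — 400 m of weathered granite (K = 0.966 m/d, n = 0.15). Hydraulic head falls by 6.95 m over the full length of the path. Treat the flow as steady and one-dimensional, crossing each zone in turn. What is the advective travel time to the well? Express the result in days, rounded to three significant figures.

11700 days

Steady 1-D flow in series ⇒ the Darcy flux q is identical in every zone and the zone head losses add (resistances L/K in series).
Σ(L/K) = 480/18.5 + 400/0.966 = 25.95 + 414.1 = 440.0 d
q = ΔH / Σ(L/K) = 6.95 / 440.0 = 0.01579 m/d (same in every zone)
Zone A: v = q/n = 0.01579/0.26 = 0.06075 m/d → t_A = 480/0.06075 = 7901 d
Zone B: v = q/n = 0.01579/0.15 = 0.1053 m/d → t_B = 400/0.1053 = 3799 d
Total t = 7901 + 3799 = 11700 d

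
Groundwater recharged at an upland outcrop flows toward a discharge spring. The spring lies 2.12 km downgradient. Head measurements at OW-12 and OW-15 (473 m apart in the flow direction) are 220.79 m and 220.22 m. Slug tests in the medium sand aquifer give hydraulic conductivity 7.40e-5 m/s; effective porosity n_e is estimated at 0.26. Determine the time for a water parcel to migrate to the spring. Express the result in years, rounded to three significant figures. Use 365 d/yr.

196 years

Hydraulic gradient i = (220.79 − 220.22) / 473 = 0.57 / 473 = 0.001205
K = 7.40e-5 m/s × 86400 s/d = 6.394 m/d
Darcy flux q = K·i = 6.394 × 0.001205 = 0.007705 m/d
Average linear velocity = 0.007705 / 0.26 = 0.02963 m/d
L = 2.12 km = 2120 m
t = L / v = 2120 / 0.02963 = 71540 d
   = 71540 / 365 = 196 yr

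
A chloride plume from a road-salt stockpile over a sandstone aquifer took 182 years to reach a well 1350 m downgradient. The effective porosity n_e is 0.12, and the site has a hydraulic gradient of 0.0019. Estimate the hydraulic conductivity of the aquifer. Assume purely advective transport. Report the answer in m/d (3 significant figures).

t = 182 years = 66430 d
v = L / t = 1350 / 66430 = 0.02032 m/d
K = v · n / i = 0.02032 × 0.12 / 0.0019 = 1.28 m/d

1.28 m/d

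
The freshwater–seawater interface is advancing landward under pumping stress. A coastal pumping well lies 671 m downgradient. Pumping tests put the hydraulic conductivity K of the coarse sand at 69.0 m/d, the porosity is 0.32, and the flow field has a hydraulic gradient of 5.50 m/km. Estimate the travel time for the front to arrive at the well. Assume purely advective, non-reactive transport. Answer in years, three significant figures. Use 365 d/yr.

1.55 years

q = Ki = 69.0 × 0.0055 = 0.3795 m/d
v_s = q/n_e = 0.3795/0.32 = 1.186 m/d
t = L / v = 671 / 1.186 = 565.8 d
   = 565.8 / 365 = 1.55 yr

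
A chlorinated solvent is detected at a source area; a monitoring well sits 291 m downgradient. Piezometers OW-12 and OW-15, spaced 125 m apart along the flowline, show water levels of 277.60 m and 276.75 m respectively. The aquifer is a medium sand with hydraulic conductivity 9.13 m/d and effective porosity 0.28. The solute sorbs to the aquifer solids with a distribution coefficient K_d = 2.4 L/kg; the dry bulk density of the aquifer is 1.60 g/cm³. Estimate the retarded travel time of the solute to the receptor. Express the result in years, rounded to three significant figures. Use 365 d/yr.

Hydraulic gradient i = (277.60 − 276.75) / 125 = 0.85 / 125 = 0.006800
Darcy flux q = K·i = 9.13 × 0.006800 = 0.06208 m/d
v_s = q/n_e = 0.06208/0.28 = 0.2217 m/d
Retardation R = 1 + ρ_b·K_d/n = 1 + 1.60×2.4/0.28 = 14.71
Contaminant velocity v_c = v/R = 0.2217/14.71 = 0.01507 m/d
t = L/v_c = 291/0.01507 = 19310 d
   = 19310/365 = 52.9 yr

52.9 years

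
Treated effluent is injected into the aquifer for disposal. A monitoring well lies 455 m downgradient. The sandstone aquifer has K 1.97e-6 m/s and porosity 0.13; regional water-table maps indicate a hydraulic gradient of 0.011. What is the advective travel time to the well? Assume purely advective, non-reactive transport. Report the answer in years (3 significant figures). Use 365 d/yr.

86.6 years

K = 1.97e-6 m/s × 86400 s/d = 0.1702 m/d
q = Ki = 0.1702 × 0.011 = 0.001872 m/d
v = Ki/n = 0.1702·0.011/0.13 = 0.01440 m/d
t = L / v = 455 / 0.01440 = 31590 d
   = 31590 / 365 = 86.6 yr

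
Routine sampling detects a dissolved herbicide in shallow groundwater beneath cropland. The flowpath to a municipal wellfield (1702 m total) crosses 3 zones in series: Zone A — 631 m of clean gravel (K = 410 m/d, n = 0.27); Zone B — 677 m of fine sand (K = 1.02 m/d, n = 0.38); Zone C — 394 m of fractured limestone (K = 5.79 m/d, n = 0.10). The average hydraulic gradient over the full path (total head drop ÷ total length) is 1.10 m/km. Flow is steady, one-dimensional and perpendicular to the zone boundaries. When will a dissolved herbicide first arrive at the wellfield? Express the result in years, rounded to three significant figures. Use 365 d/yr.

Steady 1-D flow in series ⇒ the Darcy flux q is identical in every zone and the zone head losses add (resistances L/K in series).
Σ(L/K) = 631/410 + 677/1.02 + 394/5.79 = 1.539 + 663.7 + 68.05 = 733.3 d
K_eq = L_total / Σ(L/K) = 1702 / 733.3 = 2.321 m/d
q = K_eq · i = 2.321 × 0.0011 = 0.002553 m/d (same in every zone)
Zone A: v = q/n = 0.002553/0.27 = 0.009456 m/d → t_A = 631/0.009456 = 66730 d
Zone B: v = q/n = 0.002553/0.38 = 0.006719 m/d → t_B = 677/0.006719 = 100800 d
Zone C: v = q/n = 0.002553/0.10 = 0.02553 m/d → t_C = 394/0.02553 = 15430 d
Total t = 66730 + 100800 + 15430 = 182900 d
   = 182900 / 365 = 501 yr

501 years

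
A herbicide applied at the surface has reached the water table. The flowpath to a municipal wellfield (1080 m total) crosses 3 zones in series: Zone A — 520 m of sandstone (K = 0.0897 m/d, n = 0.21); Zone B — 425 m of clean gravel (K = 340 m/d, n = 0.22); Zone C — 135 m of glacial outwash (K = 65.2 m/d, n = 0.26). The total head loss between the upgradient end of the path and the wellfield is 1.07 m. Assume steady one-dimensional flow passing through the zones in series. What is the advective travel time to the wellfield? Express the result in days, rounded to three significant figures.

1.29e6 days

Steady 1-D flow in series ⇒ the Darcy flux q is identical in every zone and the zone head losses add (resistances L/K in series).
Σ(L/K) = 520/0.0897 + 425/340 + 135/65.2 = 5797 + 1.250 + 2.071 = 5800 d
q = ΔH / Σ(L/K) = 1.07 / 5800 = 1.845e-4 m/d (same in every zone)
Zone A: v = q/n = 1.845e-4/0.21 = 8.784e-4 m/d → t_A = 520/8.784e-4 = 592000 d
Zone B: v = q/n = 1.845e-4/0.22 = 8.385e-4 m/d → t_B = 425/8.385e-4 = 506900 d
Zone C: v = q/n = 1.845e-4/0.26 = 7.095e-4 m/d → t_C = 135/7.095e-4 = 190300 d
Total t = 592000 + 506900 + 190300 = 1.289e6 d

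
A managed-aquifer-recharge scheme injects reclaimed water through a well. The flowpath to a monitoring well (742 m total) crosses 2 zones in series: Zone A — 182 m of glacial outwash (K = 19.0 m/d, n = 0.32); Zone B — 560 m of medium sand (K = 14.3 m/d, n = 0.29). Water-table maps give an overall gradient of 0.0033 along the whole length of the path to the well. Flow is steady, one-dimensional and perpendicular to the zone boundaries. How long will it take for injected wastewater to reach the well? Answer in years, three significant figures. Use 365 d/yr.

12.0 years

For zones in series the flux q is common to all zones; the equivalent conductivity is the harmonic (thickness-weighted) mean, K_eq = L_total / Σ(L_j/K_j).
Σ(L/K) = 182/19.0 + 560/14.3 = 9.579 + 39.16 = 48.74 d
K_eq = L_total / Σ(L/K) = 742 / 48.74 = 15.22 m/d
q = K_eq · i = 15.22 × 0.0033 = 0.05024 m/d (same in every zone)
Zone A: v = q/n = 0.05024/0.32 = 0.1570 m/d → t_A = 182/0.1570 = 1159 d
Zone B: v = q/n = 0.05024/0.29 = 0.1732 m/d → t_B = 560/0.1732 = 3233 d
Total t = 1159 + 3233 = 4392 d
   = 4392 / 365 = 12.0 yr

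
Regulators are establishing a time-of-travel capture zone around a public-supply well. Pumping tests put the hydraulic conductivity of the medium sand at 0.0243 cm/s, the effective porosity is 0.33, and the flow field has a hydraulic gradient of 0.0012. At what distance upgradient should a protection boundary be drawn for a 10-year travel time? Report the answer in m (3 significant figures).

K = 0.0243 cm/s × 864 = 21.00 m/d
q = Ki = 21.00 × 0.0012 = 0.02519 m/d
Average linear velocity = 0.02519 / 0.33 = 0.07635 m/d
T = 10 yr × 365 = 3650 d
L = v × T = 0.07635 × 3650 = 278.7 m

279 m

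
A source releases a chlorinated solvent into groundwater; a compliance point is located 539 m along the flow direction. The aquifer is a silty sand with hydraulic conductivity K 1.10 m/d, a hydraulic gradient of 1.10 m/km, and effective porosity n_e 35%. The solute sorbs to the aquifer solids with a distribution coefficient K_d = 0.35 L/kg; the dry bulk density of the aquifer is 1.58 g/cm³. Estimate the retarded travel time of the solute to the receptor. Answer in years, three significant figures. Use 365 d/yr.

1100 years

Specific discharge q = 1.10 × 0.0011 = 0.001210 m/d
Average linear velocity = 0.001210 / 0.35 = 0.003457 m/d
Retardation R = 1 + ρ_b·K_d/n = 1 + 1.58×0.35/0.35 = 2.580
Contaminant velocity v_c = v/R = 0.003457/2.580 = 0.001340 m/d
t = L/v_c = 539/0.001340 = 402200 d
   = 402200/365 = 1100 yr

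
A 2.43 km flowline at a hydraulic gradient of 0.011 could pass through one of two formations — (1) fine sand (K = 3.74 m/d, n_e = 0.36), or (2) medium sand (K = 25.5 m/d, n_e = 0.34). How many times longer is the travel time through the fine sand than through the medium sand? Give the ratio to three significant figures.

7.22

Unit 1 (fine sand): v = 3.74×0.011/0.36 = 0.1143 m/d, t = 2430/0.1143 = 21260 d
Unit 2 (medium sand): v = 25.5×0.011/0.34 = 0.8250 m/d, t = 2430/0.8250 = 2945 d
t(fine sand) / t(medium sand) = 21260/2945 = 7.22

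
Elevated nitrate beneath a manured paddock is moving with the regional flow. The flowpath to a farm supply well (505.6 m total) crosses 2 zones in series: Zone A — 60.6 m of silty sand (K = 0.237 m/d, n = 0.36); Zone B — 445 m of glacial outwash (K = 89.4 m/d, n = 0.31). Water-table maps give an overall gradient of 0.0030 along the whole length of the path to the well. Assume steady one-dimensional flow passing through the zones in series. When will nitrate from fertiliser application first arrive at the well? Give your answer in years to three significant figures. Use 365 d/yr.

75.2 years

For zones in series the flux q is common to all zones; the equivalent conductivity is the harmonic (thickness-weighted) mean, K_eq = L_total / Σ(L_j/K_j).
Σ(L/K) = 60.6/0.237 + 445/89.4 = 255.7 + 4.978 = 260.7 d
K_eq = L_total / Σ(L/K) = 505.6 / 260.7 = 1.940 m/d
q = K_eq · i = 1.940 × 0.0030 = 0.005819 m/d (same in every zone)
Zone A: v = q/n = 0.005819/0.36 = 0.01616 m/d → t_A = 60.6/0.01616 = 3749 d
Zone B: v = q/n = 0.005819/0.31 = 0.01877 m/d → t_B = 445/0.01877 = 23710 d
Total t = 3749 + 23710 = 27460 d
   = 27460 / 365 = 75.2 yr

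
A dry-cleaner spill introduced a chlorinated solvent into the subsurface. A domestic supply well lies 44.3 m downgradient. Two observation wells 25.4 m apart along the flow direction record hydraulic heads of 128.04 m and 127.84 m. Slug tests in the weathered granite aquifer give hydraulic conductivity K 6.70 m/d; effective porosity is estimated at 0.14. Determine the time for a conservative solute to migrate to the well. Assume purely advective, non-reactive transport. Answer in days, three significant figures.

Hydraulic gradient i = (128.04 − 127.84) / 25.4 = 0.20 / 25.4 = 0.007874
Darcy flux q = K·i = 6.70 × 0.007874 = 0.05276 m/d
Seepage velocity v = q / n = 0.05276 / 0.14 = 0.3768 m/d
t = L / v = 44.3 / 0.3768 = 117.6 d

118 days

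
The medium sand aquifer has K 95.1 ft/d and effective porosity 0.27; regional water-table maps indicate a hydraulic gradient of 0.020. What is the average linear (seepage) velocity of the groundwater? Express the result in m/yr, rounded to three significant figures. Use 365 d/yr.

K = 95.1 ft/d × 0.3048 = 28.99 m/d
q = Ki = 28.99 × 0.020 = 0.5797 m/d
v_s = q/n_e = 0.5797/0.27 = 2.147 m/d
   = 2.147 × 365 = 784 m/yr

784 m/yr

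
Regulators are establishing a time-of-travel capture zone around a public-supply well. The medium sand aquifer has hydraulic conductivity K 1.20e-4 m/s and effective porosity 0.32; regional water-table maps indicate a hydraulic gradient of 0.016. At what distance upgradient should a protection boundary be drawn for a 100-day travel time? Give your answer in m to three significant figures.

K = 1.20e-4 m/s × 86400 s/d = 10.37 m/d
q = Ki = 10.37 × 0.016 = 0.1659 m/d
v_s = q/n_e = 0.1659/0.32 = 0.5184 m/d
L = v × T = 0.5184 × 100 = 51.84 m

51.8 m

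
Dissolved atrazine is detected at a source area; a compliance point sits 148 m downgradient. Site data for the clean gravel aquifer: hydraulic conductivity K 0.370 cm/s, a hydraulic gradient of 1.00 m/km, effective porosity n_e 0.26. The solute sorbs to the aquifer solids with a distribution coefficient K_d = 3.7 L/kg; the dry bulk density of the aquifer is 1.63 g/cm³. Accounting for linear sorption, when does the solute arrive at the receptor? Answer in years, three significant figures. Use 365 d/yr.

K = 0.370 cm/s × 864 = 319.7 m/d
Darcy flux q = K·i = 319.7 × 0.0010 = 0.3197 m/d
Seepage velocity v = q / n = 0.3197 / 0.26 = 1.230 m/d
Retardation R = 1 + ρ_b·K_d/n = 1 + 1.63×3.7/0.26 = 24.20
Contaminant velocity v_c = v/R = 1.230/24.20 = 0.05082 m/d
t = L/v_c = 148/0.05082 = 2913 d
   = 2913/365 = 7.98 yr

7.98 years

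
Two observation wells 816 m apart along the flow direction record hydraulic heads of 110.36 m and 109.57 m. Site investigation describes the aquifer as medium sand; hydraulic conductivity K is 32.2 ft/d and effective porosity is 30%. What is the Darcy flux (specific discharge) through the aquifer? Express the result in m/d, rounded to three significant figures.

0.00950 m/d

Hydraulic gradient i = (110.36 − 109.57) / 816 = 0.79 / 816 = 9.681e-4
K = 32.2 ft/d × 0.3048 = 9.815 m/d
Darcy flux q = K·i = 9.815 × 9.681e-4 = 0.009502 m/d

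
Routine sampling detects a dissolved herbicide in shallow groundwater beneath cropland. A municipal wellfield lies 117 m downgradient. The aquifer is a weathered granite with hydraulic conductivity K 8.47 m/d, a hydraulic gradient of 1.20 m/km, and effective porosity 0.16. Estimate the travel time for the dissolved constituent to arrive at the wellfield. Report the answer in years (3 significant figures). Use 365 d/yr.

5.05 years

q = Ki = 8.47 × 0.0012 = 0.01016 m/d
v_s = q/n_e = 0.01016/0.16 = 0.06353 m/d
t = L / v = 117 / 0.06353 = 1842 d
   = 1842 / 365 = 5.05 yr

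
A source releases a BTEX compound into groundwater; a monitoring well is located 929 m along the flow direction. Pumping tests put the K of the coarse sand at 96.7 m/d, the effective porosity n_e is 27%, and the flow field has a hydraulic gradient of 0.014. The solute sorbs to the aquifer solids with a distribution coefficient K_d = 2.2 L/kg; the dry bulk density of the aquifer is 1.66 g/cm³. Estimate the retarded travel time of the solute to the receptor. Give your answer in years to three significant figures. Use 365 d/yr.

7.37 years

Specific discharge q = 96.7 × 0.014 = 1.354 m/d
Seepage velocity v = q / n = 1.354 / 0.27 = 5.014 m/d
Retardation R = 1 + ρ_b·K_d/n = 1 + 1.66×2.2/0.27 = 14.53
Contaminant velocity v_c = v/R = 5.014/14.53 = 0.3452 m/d
t = L/v_c = 929/0.3452 = 2691 d
   = 2691/365 = 7.37 yr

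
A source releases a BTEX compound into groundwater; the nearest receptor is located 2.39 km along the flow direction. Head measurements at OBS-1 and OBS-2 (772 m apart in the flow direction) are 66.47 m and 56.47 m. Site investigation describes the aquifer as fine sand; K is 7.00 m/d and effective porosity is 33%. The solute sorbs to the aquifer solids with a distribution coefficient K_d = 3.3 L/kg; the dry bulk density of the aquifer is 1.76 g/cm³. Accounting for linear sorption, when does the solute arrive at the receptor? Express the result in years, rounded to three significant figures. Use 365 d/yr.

Hydraulic gradient i = (66.47 − 56.47) / 772 = 10.00 / 772 = 0.01295
q = Ki = 7.00 × 0.01295 = 0.09067 m/d
Seepage velocity v = q / n = 0.09067 / 0.33 = 0.2748 m/d
Retardation R = 1 + ρ_b·K_d/n = 1 + 1.76×3.3/0.33 = 18.60
Contaminant velocity v_c = v/R = 0.2748/18.60 = 0.01477 m/d
L = 2.39 km = 2390 m
t = L/v_c = 2390/0.01477 = 161800 d
   = 161800/365 = 443 yr

443 years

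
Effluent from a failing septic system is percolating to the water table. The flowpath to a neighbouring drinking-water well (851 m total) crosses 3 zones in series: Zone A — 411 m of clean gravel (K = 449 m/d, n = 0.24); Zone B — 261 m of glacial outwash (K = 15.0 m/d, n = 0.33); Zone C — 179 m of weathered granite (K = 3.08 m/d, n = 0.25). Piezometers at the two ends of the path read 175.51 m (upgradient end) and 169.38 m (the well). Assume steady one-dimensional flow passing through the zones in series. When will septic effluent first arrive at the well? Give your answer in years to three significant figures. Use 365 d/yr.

Total head drop ΔH = 175.51 − 169.38 = 6.13 m
Steady 1-D flow in series ⇒ the Darcy flux q is identical in every zone and the zone head losses add (resistances L/K in series).
Σ(L/K) = 411/449 + 261/15.0 + 179/3.08 = 0.9154 + 17.40 + 58.12 = 76.43 d
q = ΔH / Σ(L/K) = 6.13 / 76.43 = 0.08020 m/d (same in every zone)
Zone A: v = q/n = 0.08020/0.24 = 0.3342 m/d → t_A = 411/0.3342 = 1230 d
Zone B: v = q/n = 0.08020/0.33 = 0.2430 m/d → t_B = 261/0.2430 = 1074 d
Zone C: v = q/n = 0.08020/0.25 = 0.3208 m/d → t_C = 179/0.3208 = 558.0 d
Total t = 1230 + 1074 + 558.0 = 2862 d
   = 2862 / 365 = 7.84 yr

7.84 years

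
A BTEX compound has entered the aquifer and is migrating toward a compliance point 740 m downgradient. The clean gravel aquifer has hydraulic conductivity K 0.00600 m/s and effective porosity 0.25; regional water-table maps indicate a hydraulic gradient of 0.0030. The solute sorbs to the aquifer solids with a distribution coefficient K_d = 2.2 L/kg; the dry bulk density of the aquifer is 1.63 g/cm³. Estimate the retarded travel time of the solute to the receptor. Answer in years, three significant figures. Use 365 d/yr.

5.00 years

K = 0.00600 m/s × 86400 s/d = 518.4 m/d
Darcy flux q = K·i = 518.4 × 0.0030 = 1.555 m/d
v = Ki/n = 518.4·0.0030/0.25 = 6.221 m/d
Retardation R = 1 + ρ_b·K_d/n = 1 + 1.63×2.2/0.25 = 15.34
Contaminant velocity v_c = v/R = 6.221/15.34 = 0.4054 m/d
t = L/v_c = 740/0.4054 = 1825 d
   = 1825/365 = 5.00 yr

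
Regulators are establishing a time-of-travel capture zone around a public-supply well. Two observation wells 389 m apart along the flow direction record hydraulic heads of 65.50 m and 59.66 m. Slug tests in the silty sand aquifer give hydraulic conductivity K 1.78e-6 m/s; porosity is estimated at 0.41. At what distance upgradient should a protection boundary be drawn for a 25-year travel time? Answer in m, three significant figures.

Hydraulic gradient i = (65.50 − 59.66) / 389 = 5.84 / 389 = 0.01501
K = 1.78e-6 m/s × 86400 s/d = 0.1538 m/d
Darcy flux q = K·i = 0.1538 × 0.01501 = 0.002309 m/d
v = Ki/n = 0.1538·0.01501/0.41 = 0.005631 m/d
T = 25 yr × 365 = 9125 d
L = v × T = 0.005631 × 9125 = 51.39 m

51.4 m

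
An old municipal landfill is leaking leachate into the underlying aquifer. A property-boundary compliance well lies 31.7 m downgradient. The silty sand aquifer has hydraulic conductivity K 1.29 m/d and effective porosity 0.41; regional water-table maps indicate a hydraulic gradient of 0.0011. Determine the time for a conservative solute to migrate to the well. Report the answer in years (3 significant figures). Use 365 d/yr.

q = Ki = 1.29 × 0.0011 = 0.001419 m/d
Seepage velocity v = q / n = 0.001419 / 0.41 = 0.003461 m/d
t = L / v = 31.7 / 0.003461 = 9159 d
   = 9159 / 365 = 25.1 yr

25.1 years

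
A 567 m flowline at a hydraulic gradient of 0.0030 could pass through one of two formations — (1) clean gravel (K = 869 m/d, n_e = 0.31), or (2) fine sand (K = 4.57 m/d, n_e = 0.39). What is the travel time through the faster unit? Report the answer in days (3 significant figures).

Unit 1 (clean gravel): v = 869×0.0030/0.31 = 8.410 m/d, t = 567/8.410 = 67.42 d
Unit 2 (fine sand): v = 4.57×0.0030/0.39 = 0.03515 m/d, t = 567/0.03515 = 16130 d
Faster unit: t = 67.4 d

67.4 days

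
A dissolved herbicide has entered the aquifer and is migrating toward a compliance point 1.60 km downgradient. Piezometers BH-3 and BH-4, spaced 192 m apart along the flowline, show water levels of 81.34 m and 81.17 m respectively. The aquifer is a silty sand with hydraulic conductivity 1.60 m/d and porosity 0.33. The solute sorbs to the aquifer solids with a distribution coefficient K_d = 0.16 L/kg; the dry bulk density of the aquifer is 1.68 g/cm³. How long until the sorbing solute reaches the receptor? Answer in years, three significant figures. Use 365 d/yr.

Hydraulic gradient i = (81.34 − 81.17) / 192 = 0.17 / 192 = 8.854e-4
Specific discharge q = 1.60 × 8.854e-4 = 0.001417 m/d
v_s = q/n_e = 0.001417/0.33 = 0.004293 m/d
Retardation R = 1 + ρ_b·K_d/n = 1 + 1.68×0.16/0.33 = 1.815
Contaminant velocity v_c = v/R = 0.004293/1.815 = 0.002366 m/d
L = 1.60 km = 1600 m
t = L/v_c = 1600/0.002366 = 676300 d
   = 676300/365 = 1850 yr

1850 years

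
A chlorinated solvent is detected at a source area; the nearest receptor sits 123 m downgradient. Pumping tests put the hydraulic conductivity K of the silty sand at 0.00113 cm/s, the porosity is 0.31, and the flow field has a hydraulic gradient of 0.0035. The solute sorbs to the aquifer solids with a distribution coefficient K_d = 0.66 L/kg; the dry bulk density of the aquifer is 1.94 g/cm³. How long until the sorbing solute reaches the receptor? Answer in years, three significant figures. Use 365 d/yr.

157 years

K = 0.00113 cm/s × 864 = 0.9763 m/d
q = Ki = 0.9763 × 0.0035 = 0.003417 m/d
Average linear velocity = 0.003417 / 0.31 = 0.01102 m/d
Retardation R = 1 + ρ_b·K_d/n = 1 + 1.94×0.66/0.31 = 5.130
Contaminant velocity v_c = v/R = 0.01102/5.130 = 0.002149 m/d
t = L/v_c = 123/0.002149 = 57250 d
   = 57250/365 = 157 yr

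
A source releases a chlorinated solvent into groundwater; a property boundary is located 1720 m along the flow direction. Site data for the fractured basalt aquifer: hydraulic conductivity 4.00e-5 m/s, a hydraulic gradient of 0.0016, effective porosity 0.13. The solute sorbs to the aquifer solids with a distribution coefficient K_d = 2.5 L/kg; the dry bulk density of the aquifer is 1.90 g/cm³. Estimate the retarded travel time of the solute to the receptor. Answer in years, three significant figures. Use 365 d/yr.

4160 years

K = 4.00e-5 m/s × 86400 s/d = 3.456 m/d
Darcy flux q = K·i = 3.456 × 0.0016 = 0.005530 m/d
Average linear velocity = 0.005530 / 0.13 = 0.04254 m/d
Retardation R = 1 + ρ_b·K_d/n = 1 + 1.90×2.5/0.13 = 37.54
Contaminant velocity v_c = v/R = 0.04254/37.54 = 0.001133 m/d
t = L/v_c = 1720/0.001133 = 1.518e6 d
   = 1.518e6/365 = 4160 yr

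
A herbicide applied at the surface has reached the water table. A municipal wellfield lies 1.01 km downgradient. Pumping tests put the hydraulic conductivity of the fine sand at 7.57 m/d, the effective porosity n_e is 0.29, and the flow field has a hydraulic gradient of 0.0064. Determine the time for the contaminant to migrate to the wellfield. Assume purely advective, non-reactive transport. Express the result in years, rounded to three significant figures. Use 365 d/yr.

Darcy flux q = K·i = 7.57 × 0.0064 = 0.04845 m/d
v_s = q/n_e = 0.04845/0.29 = 0.1671 m/d
L = 1.01 km = 1010 m
t = L / v = 1010 / 0.1671 = 6046 d
   = 6046 / 365 = 16.6 yr

16.6 years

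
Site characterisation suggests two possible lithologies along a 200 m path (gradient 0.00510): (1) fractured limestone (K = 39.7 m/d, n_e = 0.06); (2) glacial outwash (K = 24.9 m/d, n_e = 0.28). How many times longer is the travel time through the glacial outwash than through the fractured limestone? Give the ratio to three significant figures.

Unit 1 (fractured limestone): v = 39.7×0.0051/0.06 = 3.375 m/d, t = 200/3.375 = 59.27 d
Unit 2 (glacial outwash): v = 24.9×0.0051/0.28 = 0.4535 m/d, t = 200/0.4535 = 441.0 d
t(glacial outwash) / t(fractured limestone) = 441.0/59.27 = 7.44

7.44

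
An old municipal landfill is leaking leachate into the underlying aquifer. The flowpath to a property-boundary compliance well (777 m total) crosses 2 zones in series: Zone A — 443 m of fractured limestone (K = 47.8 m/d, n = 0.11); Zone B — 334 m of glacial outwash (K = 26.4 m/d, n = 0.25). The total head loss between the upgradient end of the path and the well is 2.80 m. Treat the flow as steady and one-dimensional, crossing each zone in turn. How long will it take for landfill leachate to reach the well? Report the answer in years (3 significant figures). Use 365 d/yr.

2.84 years

Continuity: the same q passes through each zone, so ΔH = q·Σ(L_j/K_j) — the zones act as resistances in series.
Σ(L/K) = 443/47.8 + 334/26.4 = 9.268 + 12.65 = 21.92 d
q = ΔH / Σ(L/K) = 2.80 / 21.92 = 0.1277 m/d (same in every zone)
Zone A: v = q/n = 0.1277/0.11 = 1.161 m/d → t_A = 443/1.161 = 381.5 d
Zone B: v = q/n = 0.1277/0.25 = 0.5110 m/d → t_B = 334/0.5110 = 653.7 d
Total t = 381.5 + 653.7 = 1035 d
   = 1035 / 365 = 2.84 yr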